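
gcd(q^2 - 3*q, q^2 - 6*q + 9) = q - 3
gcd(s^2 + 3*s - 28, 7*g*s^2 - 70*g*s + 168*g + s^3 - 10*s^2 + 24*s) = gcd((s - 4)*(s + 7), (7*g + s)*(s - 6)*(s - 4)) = s - 4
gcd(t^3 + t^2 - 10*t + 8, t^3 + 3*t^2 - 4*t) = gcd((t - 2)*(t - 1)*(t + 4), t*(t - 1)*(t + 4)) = t^2 + 3*t - 4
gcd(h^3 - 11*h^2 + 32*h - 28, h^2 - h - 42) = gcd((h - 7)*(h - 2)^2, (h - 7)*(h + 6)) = h - 7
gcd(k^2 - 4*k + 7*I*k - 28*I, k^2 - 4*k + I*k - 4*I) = k - 4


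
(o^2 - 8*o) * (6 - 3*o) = -3*o^3 + 30*o^2 - 48*o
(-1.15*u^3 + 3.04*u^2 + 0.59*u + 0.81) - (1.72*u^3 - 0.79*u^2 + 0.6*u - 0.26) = -2.87*u^3 + 3.83*u^2 - 0.01*u + 1.07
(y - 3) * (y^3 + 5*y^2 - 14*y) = y^4 + 2*y^3 - 29*y^2 + 42*y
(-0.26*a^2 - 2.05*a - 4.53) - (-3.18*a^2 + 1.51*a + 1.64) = 2.92*a^2 - 3.56*a - 6.17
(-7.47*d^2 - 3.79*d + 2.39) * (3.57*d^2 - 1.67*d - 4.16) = -26.6679*d^4 - 1.0554*d^3 + 45.9368*d^2 + 11.7751*d - 9.9424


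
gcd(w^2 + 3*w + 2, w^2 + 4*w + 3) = w + 1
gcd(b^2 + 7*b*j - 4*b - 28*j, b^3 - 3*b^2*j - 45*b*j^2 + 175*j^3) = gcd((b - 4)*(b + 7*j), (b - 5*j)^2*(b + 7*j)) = b + 7*j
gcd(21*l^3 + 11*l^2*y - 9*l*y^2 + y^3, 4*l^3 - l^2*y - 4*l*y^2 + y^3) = l + y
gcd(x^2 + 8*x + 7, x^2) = 1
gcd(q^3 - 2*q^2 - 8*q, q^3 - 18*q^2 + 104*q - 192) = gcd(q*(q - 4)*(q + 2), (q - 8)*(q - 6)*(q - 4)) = q - 4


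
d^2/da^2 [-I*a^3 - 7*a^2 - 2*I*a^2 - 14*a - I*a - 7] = -6*I*a - 14 - 4*I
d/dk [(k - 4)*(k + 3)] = 2*k - 1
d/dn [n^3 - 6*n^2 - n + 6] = 3*n^2 - 12*n - 1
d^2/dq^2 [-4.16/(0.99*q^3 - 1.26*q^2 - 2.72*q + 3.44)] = ((24.7104*q - 10.4832)*(0.99*q^3 - 1.26*q^2 - 2.72*q + 3.44) - 4.16*(-5.94*q^2 + 5.04*q + 5.44)*(-2.97*q^2 + 2.52*q + 2.72))/(0.99*q^3 - 1.26*q^2 - 2.72*q + 3.44)^3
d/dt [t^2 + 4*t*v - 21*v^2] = 2*t + 4*v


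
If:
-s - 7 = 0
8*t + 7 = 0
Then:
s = -7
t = -7/8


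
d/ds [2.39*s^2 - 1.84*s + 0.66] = 4.78*s - 1.84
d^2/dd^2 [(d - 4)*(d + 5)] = 2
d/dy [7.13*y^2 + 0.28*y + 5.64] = 14.26*y + 0.28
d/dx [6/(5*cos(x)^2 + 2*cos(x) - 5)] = 12*(5*cos(x) + 1)*sin(x)/(-5*sin(x)^2 + 2*cos(x))^2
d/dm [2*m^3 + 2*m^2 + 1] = 2*m*(3*m + 2)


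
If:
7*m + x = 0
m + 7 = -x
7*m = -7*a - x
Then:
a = 0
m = 7/6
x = -49/6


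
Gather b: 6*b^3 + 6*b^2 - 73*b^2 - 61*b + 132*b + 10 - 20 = 6*b^3 - 67*b^2 + 71*b - 10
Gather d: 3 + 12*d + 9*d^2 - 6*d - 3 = 9*d^2 + 6*d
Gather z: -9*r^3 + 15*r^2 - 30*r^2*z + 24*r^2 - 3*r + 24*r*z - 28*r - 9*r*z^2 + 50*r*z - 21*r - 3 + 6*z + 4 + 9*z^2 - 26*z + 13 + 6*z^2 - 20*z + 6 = -9*r^3 + 39*r^2 - 52*r + z^2*(15 - 9*r) + z*(-30*r^2 + 74*r - 40) + 20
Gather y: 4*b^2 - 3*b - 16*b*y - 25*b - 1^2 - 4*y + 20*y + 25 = 4*b^2 - 28*b + y*(16 - 16*b) + 24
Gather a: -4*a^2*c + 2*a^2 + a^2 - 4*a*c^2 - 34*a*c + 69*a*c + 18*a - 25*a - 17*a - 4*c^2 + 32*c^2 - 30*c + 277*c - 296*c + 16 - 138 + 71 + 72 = a^2*(3 - 4*c) + a*(-4*c^2 + 35*c - 24) + 28*c^2 - 49*c + 21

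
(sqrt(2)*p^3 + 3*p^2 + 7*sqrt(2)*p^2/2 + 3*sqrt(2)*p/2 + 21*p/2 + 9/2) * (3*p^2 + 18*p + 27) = 3*sqrt(2)*p^5 + 9*p^4 + 57*sqrt(2)*p^4/2 + 171*p^3/2 + 189*sqrt(2)*p^3/2 + 243*sqrt(2)*p^2/2 + 567*p^2/2 + 81*sqrt(2)*p/2 + 729*p/2 + 243/2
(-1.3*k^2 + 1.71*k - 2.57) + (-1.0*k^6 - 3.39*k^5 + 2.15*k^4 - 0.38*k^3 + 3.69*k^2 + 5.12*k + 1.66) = -1.0*k^6 - 3.39*k^5 + 2.15*k^4 - 0.38*k^3 + 2.39*k^2 + 6.83*k - 0.91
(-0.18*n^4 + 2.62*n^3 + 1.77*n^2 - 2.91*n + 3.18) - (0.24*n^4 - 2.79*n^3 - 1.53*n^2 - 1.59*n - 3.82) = -0.42*n^4 + 5.41*n^3 + 3.3*n^2 - 1.32*n + 7.0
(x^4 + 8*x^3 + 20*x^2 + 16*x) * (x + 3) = x^5 + 11*x^4 + 44*x^3 + 76*x^2 + 48*x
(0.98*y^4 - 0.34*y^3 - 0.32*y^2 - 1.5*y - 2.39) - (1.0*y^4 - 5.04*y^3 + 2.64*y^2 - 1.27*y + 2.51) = -0.02*y^4 + 4.7*y^3 - 2.96*y^2 - 0.23*y - 4.9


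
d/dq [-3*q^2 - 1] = -6*q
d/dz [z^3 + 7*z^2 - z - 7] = 3*z^2 + 14*z - 1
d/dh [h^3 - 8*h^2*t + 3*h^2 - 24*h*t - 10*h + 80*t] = 3*h^2 - 16*h*t + 6*h - 24*t - 10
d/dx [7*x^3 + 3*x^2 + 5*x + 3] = 21*x^2 + 6*x + 5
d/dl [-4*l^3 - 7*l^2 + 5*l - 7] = -12*l^2 - 14*l + 5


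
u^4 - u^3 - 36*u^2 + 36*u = u*(u - 6)*(u - 1)*(u + 6)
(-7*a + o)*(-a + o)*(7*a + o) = 49*a^3 - 49*a^2*o - a*o^2 + o^3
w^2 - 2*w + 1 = (w - 1)^2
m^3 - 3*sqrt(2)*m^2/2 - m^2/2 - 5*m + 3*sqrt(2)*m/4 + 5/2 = (m - 1/2)*(m - 5*sqrt(2)/2)*(m + sqrt(2))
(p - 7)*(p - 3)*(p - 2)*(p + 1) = p^4 - 11*p^3 + 29*p^2 - p - 42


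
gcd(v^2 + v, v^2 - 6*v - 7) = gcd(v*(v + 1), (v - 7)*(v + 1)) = v + 1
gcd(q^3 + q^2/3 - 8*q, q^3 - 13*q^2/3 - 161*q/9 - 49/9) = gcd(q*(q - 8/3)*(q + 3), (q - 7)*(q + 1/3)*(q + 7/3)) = 1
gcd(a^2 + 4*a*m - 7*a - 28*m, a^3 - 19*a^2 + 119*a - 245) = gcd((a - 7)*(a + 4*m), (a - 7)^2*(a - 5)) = a - 7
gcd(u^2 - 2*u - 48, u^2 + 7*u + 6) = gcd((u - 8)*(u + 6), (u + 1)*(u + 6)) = u + 6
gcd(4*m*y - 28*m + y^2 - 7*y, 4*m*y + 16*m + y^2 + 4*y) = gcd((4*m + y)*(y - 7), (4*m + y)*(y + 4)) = 4*m + y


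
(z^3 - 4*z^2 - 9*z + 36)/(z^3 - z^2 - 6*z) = (z^2 - z - 12)/(z*(z + 2))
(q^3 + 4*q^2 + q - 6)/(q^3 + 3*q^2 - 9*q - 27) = (q^2 + q - 2)/(q^2 - 9)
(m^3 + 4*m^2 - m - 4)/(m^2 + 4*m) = m - 1/m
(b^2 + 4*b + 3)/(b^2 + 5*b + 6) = (b + 1)/(b + 2)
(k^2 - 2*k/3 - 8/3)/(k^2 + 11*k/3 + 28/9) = 3*(k - 2)/(3*k + 7)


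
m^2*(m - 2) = m^3 - 2*m^2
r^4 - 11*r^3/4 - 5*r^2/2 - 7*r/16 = r*(r - 7/2)*(r + 1/4)*(r + 1/2)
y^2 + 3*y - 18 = (y - 3)*(y + 6)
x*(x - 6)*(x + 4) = x^3 - 2*x^2 - 24*x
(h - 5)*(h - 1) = h^2 - 6*h + 5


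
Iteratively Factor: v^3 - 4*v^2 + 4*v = (v)*(v^2 - 4*v + 4) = v*(v - 2)*(v - 2)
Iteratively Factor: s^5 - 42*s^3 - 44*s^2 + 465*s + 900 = (s - 5)*(s^4 + 5*s^3 - 17*s^2 - 129*s - 180) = (s - 5)*(s + 4)*(s^3 + s^2 - 21*s - 45) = (s - 5)^2*(s + 4)*(s^2 + 6*s + 9) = (s - 5)^2*(s + 3)*(s + 4)*(s + 3)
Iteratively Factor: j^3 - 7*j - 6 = (j + 1)*(j^2 - j - 6) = (j - 3)*(j + 1)*(j + 2)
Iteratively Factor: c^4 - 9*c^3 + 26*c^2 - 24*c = (c - 2)*(c^3 - 7*c^2 + 12*c) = (c - 3)*(c - 2)*(c^2 - 4*c) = (c - 4)*(c - 3)*(c - 2)*(c)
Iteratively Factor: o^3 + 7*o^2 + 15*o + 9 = (o + 3)*(o^2 + 4*o + 3) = (o + 1)*(o + 3)*(o + 3)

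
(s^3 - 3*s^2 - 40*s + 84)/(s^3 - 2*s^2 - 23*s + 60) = (s^3 - 3*s^2 - 40*s + 84)/(s^3 - 2*s^2 - 23*s + 60)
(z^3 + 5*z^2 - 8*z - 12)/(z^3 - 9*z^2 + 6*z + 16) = (z + 6)/(z - 8)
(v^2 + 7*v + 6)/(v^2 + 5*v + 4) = (v + 6)/(v + 4)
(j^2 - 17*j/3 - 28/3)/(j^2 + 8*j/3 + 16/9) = 3*(j - 7)/(3*j + 4)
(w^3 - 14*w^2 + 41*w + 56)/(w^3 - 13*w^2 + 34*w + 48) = (w - 7)/(w - 6)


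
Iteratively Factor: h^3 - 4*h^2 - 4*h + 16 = (h - 4)*(h^2 - 4) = (h - 4)*(h - 2)*(h + 2)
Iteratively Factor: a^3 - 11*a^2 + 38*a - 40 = (a - 2)*(a^2 - 9*a + 20) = (a - 4)*(a - 2)*(a - 5)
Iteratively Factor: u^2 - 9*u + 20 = (u - 4)*(u - 5)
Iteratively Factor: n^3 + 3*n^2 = (n)*(n^2 + 3*n) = n*(n + 3)*(n)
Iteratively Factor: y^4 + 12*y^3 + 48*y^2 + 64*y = (y + 4)*(y^3 + 8*y^2 + 16*y) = y*(y + 4)*(y^2 + 8*y + 16) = y*(y + 4)^2*(y + 4)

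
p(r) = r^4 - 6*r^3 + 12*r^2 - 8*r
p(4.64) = 85.37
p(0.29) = -1.45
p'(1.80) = 0.21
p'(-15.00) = -17918.00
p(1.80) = -0.01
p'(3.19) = 15.24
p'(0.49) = -0.09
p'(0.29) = -2.46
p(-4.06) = 903.53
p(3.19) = 5.38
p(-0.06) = 0.52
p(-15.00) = 73695.00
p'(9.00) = 1666.00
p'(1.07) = 1.97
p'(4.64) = 115.42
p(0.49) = -1.69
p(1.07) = -0.86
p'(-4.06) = -669.84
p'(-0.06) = -9.51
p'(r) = 4*r^3 - 18*r^2 + 24*r - 8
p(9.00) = 3087.00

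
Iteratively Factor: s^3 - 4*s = (s - 2)*(s^2 + 2*s) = (s - 2)*(s + 2)*(s)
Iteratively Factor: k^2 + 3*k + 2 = (k + 1)*(k + 2)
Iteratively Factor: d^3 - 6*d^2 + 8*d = (d - 4)*(d^2 - 2*d) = d*(d - 4)*(d - 2)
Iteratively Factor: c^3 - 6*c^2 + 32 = (c + 2)*(c^2 - 8*c + 16) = (c - 4)*(c + 2)*(c - 4)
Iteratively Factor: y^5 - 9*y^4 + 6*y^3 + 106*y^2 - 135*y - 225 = (y - 3)*(y^4 - 6*y^3 - 12*y^2 + 70*y + 75) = (y - 5)*(y - 3)*(y^3 - y^2 - 17*y - 15) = (y - 5)^2*(y - 3)*(y^2 + 4*y + 3) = (y - 5)^2*(y - 3)*(y + 1)*(y + 3)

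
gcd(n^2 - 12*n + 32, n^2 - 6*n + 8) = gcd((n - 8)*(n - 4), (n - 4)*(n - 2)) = n - 4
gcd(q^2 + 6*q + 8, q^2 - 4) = q + 2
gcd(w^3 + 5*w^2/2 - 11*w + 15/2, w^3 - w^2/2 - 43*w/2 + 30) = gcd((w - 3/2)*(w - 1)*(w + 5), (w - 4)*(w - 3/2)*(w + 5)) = w^2 + 7*w/2 - 15/2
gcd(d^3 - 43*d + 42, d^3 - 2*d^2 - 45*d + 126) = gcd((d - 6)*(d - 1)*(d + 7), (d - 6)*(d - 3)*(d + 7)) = d^2 + d - 42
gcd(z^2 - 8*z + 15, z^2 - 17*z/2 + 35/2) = z - 5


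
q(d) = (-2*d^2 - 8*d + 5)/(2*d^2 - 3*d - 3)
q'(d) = (3 - 4*d)*(-2*d^2 - 8*d + 5)/(2*d^2 - 3*d - 3)^2 + (-4*d - 8)/(2*d^2 - 3*d - 3) = (22*d^2 - 8*d + 39)/(4*d^4 - 12*d^3 - 3*d^2 + 18*d + 9)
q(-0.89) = 8.40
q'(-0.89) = 40.40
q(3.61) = -4.08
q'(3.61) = 1.98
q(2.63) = -10.15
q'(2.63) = 19.63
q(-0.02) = -1.76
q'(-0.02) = 4.53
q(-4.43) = 0.02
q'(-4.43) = 0.21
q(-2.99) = 0.46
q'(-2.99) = 0.46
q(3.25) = -5.03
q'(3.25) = 3.50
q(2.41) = -18.68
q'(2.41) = 76.76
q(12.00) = -1.52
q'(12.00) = 0.05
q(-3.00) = 0.46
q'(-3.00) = 0.45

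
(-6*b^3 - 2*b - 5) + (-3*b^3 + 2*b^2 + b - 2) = -9*b^3 + 2*b^2 - b - 7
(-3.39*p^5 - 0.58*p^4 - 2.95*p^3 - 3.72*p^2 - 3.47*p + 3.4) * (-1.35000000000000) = 4.5765*p^5 + 0.783*p^4 + 3.9825*p^3 + 5.022*p^2 + 4.6845*p - 4.59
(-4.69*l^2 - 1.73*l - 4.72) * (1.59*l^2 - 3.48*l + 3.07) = -7.4571*l^4 + 13.5705*l^3 - 15.8827*l^2 + 11.1145*l - 14.4904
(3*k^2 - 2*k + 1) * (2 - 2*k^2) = -6*k^4 + 4*k^3 + 4*k^2 - 4*k + 2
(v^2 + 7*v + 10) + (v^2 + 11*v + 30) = 2*v^2 + 18*v + 40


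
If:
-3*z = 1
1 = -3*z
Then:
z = -1/3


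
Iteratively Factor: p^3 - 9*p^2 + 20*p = (p - 4)*(p^2 - 5*p) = p*(p - 4)*(p - 5)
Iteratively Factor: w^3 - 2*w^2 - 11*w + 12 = (w - 4)*(w^2 + 2*w - 3) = (w - 4)*(w - 1)*(w + 3)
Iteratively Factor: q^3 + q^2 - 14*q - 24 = (q + 2)*(q^2 - q - 12) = (q + 2)*(q + 3)*(q - 4)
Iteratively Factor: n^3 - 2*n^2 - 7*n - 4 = (n + 1)*(n^2 - 3*n - 4) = (n + 1)^2*(n - 4)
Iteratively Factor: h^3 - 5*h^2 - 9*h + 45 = (h - 5)*(h^2 - 9) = (h - 5)*(h - 3)*(h + 3)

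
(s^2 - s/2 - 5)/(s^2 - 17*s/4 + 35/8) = 4*(s + 2)/(4*s - 7)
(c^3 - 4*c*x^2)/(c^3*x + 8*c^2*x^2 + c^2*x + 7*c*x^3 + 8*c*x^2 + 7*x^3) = c*(c^2 - 4*x^2)/(x*(c^3 + 8*c^2*x + c^2 + 7*c*x^2 + 8*c*x + 7*x^2))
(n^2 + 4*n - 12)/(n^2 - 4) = (n + 6)/(n + 2)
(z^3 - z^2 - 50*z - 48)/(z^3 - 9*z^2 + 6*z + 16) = (z + 6)/(z - 2)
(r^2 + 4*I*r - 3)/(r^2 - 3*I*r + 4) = (r + 3*I)/(r - 4*I)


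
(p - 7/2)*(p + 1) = p^2 - 5*p/2 - 7/2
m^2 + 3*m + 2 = (m + 1)*(m + 2)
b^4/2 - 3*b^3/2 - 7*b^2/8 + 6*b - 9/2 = (b/2 + 1)*(b - 2)*(b - 3/2)^2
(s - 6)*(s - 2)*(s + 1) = s^3 - 7*s^2 + 4*s + 12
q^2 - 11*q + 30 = (q - 6)*(q - 5)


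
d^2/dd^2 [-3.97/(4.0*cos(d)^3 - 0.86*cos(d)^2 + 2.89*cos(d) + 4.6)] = (-1760.394074*(0.805910006715917*sin(d)^2 + 0.115513767629281*cos(d) - 1.0)^2*sin(d)^2 + (-23.3833*cos(d) + 6.8284*cos(2*d) - 35.73*cos(3*d))*(4.0*cos(d)^3 - 0.86*cos(d)^2 + 2.89*cos(d) + 4.6))/(4.0*cos(d)^3 - 0.86*cos(d)^2 + 2.89*cos(d) + 4.6)^3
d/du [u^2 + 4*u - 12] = 2*u + 4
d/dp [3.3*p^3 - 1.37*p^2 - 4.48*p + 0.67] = 9.9*p^2 - 2.74*p - 4.48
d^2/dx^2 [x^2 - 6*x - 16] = 2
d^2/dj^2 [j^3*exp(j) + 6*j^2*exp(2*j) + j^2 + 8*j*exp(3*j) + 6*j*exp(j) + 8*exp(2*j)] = j^3*exp(j) + 24*j^2*exp(2*j) + 6*j^2*exp(j) + 72*j*exp(3*j) + 48*j*exp(2*j) + 12*j*exp(j) + 48*exp(3*j) + 44*exp(2*j) + 12*exp(j) + 2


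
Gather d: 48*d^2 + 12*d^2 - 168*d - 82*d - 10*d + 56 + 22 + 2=60*d^2 - 260*d + 80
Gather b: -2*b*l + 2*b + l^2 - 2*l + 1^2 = b*(2 - 2*l) + l^2 - 2*l + 1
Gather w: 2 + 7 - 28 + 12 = -7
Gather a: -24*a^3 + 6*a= -24*a^3 + 6*a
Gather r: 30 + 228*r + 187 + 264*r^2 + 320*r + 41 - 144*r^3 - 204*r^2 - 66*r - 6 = -144*r^3 + 60*r^2 + 482*r + 252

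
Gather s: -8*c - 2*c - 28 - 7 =-10*c - 35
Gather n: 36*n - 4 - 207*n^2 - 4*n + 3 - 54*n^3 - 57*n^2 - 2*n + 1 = -54*n^3 - 264*n^2 + 30*n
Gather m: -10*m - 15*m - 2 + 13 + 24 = 35 - 25*m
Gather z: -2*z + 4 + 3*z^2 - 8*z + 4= 3*z^2 - 10*z + 8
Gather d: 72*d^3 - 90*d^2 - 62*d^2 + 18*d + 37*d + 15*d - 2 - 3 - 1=72*d^3 - 152*d^2 + 70*d - 6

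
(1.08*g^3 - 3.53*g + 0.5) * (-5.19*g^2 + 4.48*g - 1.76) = -5.6052*g^5 + 4.8384*g^4 + 16.4199*g^3 - 18.4094*g^2 + 8.4528*g - 0.88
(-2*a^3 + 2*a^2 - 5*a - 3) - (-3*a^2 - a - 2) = -2*a^3 + 5*a^2 - 4*a - 1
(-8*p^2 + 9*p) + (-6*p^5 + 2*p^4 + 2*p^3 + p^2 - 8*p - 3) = -6*p^5 + 2*p^4 + 2*p^3 - 7*p^2 + p - 3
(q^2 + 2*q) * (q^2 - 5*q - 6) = q^4 - 3*q^3 - 16*q^2 - 12*q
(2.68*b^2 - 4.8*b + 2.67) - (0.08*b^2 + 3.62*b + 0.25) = 2.6*b^2 - 8.42*b + 2.42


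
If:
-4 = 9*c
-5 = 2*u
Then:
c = -4/9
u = -5/2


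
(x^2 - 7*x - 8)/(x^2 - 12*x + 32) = (x + 1)/(x - 4)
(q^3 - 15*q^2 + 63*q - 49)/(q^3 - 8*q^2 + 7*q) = (q - 7)/q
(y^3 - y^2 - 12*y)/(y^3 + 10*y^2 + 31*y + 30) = y*(y - 4)/(y^2 + 7*y + 10)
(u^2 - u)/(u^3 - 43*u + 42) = u/(u^2 + u - 42)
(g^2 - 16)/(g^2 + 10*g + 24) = (g - 4)/(g + 6)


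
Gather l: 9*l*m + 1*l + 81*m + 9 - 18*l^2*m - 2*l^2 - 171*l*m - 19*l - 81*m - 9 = l^2*(-18*m - 2) + l*(-162*m - 18)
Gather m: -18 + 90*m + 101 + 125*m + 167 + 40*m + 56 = 255*m + 306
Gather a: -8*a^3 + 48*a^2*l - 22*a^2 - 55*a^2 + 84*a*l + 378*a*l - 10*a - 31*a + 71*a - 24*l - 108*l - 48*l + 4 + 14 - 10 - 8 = -8*a^3 + a^2*(48*l - 77) + a*(462*l + 30) - 180*l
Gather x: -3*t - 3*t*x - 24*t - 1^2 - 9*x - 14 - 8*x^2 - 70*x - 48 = -27*t - 8*x^2 + x*(-3*t - 79) - 63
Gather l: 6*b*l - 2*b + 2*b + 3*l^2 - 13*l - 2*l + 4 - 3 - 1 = 3*l^2 + l*(6*b - 15)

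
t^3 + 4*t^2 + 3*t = t*(t + 1)*(t + 3)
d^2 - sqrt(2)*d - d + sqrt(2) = (d - 1)*(d - sqrt(2))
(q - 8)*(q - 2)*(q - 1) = q^3 - 11*q^2 + 26*q - 16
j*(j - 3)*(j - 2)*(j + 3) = j^4 - 2*j^3 - 9*j^2 + 18*j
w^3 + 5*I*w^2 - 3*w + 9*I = (w - I)*(w + 3*I)^2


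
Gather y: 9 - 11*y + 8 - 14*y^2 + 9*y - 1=-14*y^2 - 2*y + 16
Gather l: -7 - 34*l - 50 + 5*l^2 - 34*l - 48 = 5*l^2 - 68*l - 105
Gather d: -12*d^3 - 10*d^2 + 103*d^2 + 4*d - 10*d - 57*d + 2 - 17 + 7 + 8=-12*d^3 + 93*d^2 - 63*d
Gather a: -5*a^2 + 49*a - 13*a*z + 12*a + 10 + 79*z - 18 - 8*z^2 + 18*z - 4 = -5*a^2 + a*(61 - 13*z) - 8*z^2 + 97*z - 12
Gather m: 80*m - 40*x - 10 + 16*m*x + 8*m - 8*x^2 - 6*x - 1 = m*(16*x + 88) - 8*x^2 - 46*x - 11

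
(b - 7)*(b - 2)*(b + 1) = b^3 - 8*b^2 + 5*b + 14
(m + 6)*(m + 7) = m^2 + 13*m + 42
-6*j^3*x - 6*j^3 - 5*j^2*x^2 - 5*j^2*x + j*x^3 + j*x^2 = (-6*j + x)*(j + x)*(j*x + j)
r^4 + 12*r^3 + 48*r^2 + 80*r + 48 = (r + 2)^3*(r + 6)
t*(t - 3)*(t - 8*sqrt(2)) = t^3 - 8*sqrt(2)*t^2 - 3*t^2 + 24*sqrt(2)*t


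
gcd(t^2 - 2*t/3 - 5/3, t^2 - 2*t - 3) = t + 1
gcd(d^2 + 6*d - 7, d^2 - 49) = d + 7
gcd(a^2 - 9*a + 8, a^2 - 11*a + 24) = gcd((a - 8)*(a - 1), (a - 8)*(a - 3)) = a - 8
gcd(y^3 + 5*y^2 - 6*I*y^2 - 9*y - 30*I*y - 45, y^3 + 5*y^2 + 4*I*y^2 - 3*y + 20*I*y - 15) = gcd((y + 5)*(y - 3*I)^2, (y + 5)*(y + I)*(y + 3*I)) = y + 5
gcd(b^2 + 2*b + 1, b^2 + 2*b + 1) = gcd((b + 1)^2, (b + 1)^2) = b^2 + 2*b + 1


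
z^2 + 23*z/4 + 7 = (z + 7/4)*(z + 4)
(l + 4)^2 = l^2 + 8*l + 16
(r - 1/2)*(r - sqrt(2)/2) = r^2 - sqrt(2)*r/2 - r/2 + sqrt(2)/4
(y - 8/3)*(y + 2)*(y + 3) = y^3 + 7*y^2/3 - 22*y/3 - 16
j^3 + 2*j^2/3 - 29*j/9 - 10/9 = (j - 5/3)*(j + 1/3)*(j + 2)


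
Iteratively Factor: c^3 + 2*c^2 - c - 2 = (c + 1)*(c^2 + c - 2) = (c - 1)*(c + 1)*(c + 2)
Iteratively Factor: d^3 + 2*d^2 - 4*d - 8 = (d + 2)*(d^2 - 4) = (d - 2)*(d + 2)*(d + 2)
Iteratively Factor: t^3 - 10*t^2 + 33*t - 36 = (t - 3)*(t^2 - 7*t + 12) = (t - 3)^2*(t - 4)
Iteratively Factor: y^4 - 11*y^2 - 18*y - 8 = (y + 1)*(y^3 - y^2 - 10*y - 8) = (y + 1)*(y + 2)*(y^2 - 3*y - 4) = (y - 4)*(y + 1)*(y + 2)*(y + 1)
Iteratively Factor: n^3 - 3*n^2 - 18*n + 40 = (n + 4)*(n^2 - 7*n + 10) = (n - 2)*(n + 4)*(n - 5)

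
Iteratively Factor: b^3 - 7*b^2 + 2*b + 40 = (b - 4)*(b^2 - 3*b - 10) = (b - 4)*(b + 2)*(b - 5)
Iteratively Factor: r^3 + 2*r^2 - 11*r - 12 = (r - 3)*(r^2 + 5*r + 4) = (r - 3)*(r + 1)*(r + 4)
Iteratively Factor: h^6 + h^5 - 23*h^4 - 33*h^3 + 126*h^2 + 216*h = (h + 3)*(h^5 - 2*h^4 - 17*h^3 + 18*h^2 + 72*h) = (h - 4)*(h + 3)*(h^4 + 2*h^3 - 9*h^2 - 18*h) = (h - 4)*(h + 2)*(h + 3)*(h^3 - 9*h) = (h - 4)*(h + 2)*(h + 3)^2*(h^2 - 3*h) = (h - 4)*(h - 3)*(h + 2)*(h + 3)^2*(h)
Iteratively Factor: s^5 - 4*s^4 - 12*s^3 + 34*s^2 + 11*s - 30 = (s - 1)*(s^4 - 3*s^3 - 15*s^2 + 19*s + 30) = (s - 1)*(s + 3)*(s^3 - 6*s^2 + 3*s + 10) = (s - 5)*(s - 1)*(s + 3)*(s^2 - s - 2) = (s - 5)*(s - 1)*(s + 1)*(s + 3)*(s - 2)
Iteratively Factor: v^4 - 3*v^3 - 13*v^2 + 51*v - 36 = (v - 3)*(v^3 - 13*v + 12) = (v - 3)*(v - 1)*(v^2 + v - 12) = (v - 3)^2*(v - 1)*(v + 4)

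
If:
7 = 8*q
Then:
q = 7/8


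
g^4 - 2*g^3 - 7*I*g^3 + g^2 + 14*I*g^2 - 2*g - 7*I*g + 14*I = (g - 2)*(g - 7*I)*(g - I)*(g + I)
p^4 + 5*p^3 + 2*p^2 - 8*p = p*(p - 1)*(p + 2)*(p + 4)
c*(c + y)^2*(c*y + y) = c^4*y + 2*c^3*y^2 + c^3*y + c^2*y^3 + 2*c^2*y^2 + c*y^3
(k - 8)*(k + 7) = k^2 - k - 56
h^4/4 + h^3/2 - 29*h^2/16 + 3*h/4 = h*(h/4 + 1)*(h - 3/2)*(h - 1/2)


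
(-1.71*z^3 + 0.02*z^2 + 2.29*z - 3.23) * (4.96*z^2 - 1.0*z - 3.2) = -8.4816*z^5 + 1.8092*z^4 + 16.8104*z^3 - 18.3748*z^2 - 4.098*z + 10.336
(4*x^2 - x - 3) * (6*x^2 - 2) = 24*x^4 - 6*x^3 - 26*x^2 + 2*x + 6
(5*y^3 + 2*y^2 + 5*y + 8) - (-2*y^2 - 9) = 5*y^3 + 4*y^2 + 5*y + 17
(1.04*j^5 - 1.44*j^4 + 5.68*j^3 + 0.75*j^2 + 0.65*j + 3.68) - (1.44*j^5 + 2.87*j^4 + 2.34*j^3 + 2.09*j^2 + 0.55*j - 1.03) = -0.4*j^5 - 4.31*j^4 + 3.34*j^3 - 1.34*j^2 + 0.1*j + 4.71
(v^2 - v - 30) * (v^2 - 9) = v^4 - v^3 - 39*v^2 + 9*v + 270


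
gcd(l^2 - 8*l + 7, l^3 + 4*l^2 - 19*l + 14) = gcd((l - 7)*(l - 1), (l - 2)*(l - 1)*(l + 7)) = l - 1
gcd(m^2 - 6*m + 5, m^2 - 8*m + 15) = m - 5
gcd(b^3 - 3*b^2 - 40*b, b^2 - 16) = 1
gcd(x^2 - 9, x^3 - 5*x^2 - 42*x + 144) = x - 3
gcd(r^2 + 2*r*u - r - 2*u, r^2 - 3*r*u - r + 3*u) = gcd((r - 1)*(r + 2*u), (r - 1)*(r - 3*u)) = r - 1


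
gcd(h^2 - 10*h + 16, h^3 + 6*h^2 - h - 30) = h - 2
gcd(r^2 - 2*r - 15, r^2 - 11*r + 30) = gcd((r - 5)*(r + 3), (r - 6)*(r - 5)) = r - 5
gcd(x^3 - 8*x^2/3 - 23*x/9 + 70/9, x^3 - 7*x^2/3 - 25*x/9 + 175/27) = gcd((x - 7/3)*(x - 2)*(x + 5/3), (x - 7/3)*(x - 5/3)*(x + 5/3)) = x^2 - 2*x/3 - 35/9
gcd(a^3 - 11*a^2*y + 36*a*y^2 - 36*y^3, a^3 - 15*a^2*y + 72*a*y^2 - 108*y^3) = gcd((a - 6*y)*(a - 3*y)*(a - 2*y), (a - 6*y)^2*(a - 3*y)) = a^2 - 9*a*y + 18*y^2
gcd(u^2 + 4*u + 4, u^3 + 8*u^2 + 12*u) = u + 2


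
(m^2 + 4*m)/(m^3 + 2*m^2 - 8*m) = 1/(m - 2)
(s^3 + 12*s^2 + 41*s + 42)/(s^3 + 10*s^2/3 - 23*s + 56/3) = 3*(s^2 + 5*s + 6)/(3*s^2 - 11*s + 8)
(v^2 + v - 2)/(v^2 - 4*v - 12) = (v - 1)/(v - 6)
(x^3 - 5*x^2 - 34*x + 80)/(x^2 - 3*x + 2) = (x^2 - 3*x - 40)/(x - 1)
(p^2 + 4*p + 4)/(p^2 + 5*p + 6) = (p + 2)/(p + 3)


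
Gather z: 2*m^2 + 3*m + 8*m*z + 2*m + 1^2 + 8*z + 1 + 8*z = 2*m^2 + 5*m + z*(8*m + 16) + 2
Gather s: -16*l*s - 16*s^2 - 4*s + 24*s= -16*s^2 + s*(20 - 16*l)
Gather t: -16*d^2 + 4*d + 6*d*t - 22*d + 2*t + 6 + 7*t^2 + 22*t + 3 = -16*d^2 - 18*d + 7*t^2 + t*(6*d + 24) + 9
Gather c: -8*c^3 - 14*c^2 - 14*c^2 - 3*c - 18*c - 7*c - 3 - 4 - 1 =-8*c^3 - 28*c^2 - 28*c - 8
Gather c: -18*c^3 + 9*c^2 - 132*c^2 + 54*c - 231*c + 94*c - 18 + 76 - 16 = -18*c^3 - 123*c^2 - 83*c + 42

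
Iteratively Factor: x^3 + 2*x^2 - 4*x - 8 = (x + 2)*(x^2 - 4) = (x + 2)^2*(x - 2)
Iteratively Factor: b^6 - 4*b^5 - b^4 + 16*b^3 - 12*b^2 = (b - 2)*(b^5 - 2*b^4 - 5*b^3 + 6*b^2) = b*(b - 2)*(b^4 - 2*b^3 - 5*b^2 + 6*b) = b*(b - 2)*(b - 1)*(b^3 - b^2 - 6*b) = b^2*(b - 2)*(b - 1)*(b^2 - b - 6) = b^2*(b - 3)*(b - 2)*(b - 1)*(b + 2)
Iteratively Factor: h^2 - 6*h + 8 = (h - 2)*(h - 4)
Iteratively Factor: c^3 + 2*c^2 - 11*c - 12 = (c + 1)*(c^2 + c - 12) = (c + 1)*(c + 4)*(c - 3)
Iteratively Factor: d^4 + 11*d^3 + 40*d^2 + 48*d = (d + 4)*(d^3 + 7*d^2 + 12*d) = (d + 3)*(d + 4)*(d^2 + 4*d) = d*(d + 3)*(d + 4)*(d + 4)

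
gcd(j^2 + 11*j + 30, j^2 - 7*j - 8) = 1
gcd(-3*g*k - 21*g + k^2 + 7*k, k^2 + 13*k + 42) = k + 7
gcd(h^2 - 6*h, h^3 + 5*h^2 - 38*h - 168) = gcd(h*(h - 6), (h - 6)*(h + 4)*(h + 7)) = h - 6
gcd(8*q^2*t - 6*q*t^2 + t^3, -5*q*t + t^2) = t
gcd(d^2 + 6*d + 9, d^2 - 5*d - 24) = d + 3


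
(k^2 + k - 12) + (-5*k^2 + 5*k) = -4*k^2 + 6*k - 12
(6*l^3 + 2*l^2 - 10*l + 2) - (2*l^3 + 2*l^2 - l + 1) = 4*l^3 - 9*l + 1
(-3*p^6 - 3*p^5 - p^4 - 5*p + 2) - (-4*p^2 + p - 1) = -3*p^6 - 3*p^5 - p^4 + 4*p^2 - 6*p + 3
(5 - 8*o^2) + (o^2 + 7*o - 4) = -7*o^2 + 7*o + 1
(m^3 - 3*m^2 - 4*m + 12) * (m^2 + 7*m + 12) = m^5 + 4*m^4 - 13*m^3 - 52*m^2 + 36*m + 144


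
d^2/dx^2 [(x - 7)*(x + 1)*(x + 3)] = 6*x - 6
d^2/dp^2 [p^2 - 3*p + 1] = 2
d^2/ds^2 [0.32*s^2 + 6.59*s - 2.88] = 0.640000000000000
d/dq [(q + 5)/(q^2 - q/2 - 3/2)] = 2*(2*q^2 - q - (q + 5)*(4*q - 1) - 3)/(-2*q^2 + q + 3)^2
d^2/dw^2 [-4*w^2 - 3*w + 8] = -8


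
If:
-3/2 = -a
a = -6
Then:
No Solution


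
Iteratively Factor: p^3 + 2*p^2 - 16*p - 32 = (p + 4)*(p^2 - 2*p - 8) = (p + 2)*(p + 4)*(p - 4)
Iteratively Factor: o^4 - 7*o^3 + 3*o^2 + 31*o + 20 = (o - 5)*(o^3 - 2*o^2 - 7*o - 4) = (o - 5)*(o - 4)*(o^2 + 2*o + 1) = (o - 5)*(o - 4)*(o + 1)*(o + 1)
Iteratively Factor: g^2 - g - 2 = (g - 2)*(g + 1)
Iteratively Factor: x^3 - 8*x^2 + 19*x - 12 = (x - 4)*(x^2 - 4*x + 3) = (x - 4)*(x - 3)*(x - 1)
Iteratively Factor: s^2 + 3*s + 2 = (s + 2)*(s + 1)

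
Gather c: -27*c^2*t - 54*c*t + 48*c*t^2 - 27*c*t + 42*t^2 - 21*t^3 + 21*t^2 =-27*c^2*t + c*(48*t^2 - 81*t) - 21*t^3 + 63*t^2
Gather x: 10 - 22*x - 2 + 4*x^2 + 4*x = 4*x^2 - 18*x + 8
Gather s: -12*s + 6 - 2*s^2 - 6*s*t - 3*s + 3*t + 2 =-2*s^2 + s*(-6*t - 15) + 3*t + 8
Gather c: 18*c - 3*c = 15*c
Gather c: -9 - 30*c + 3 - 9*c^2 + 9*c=-9*c^2 - 21*c - 6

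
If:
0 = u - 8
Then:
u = 8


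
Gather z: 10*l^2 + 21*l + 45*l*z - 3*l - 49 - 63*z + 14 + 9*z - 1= 10*l^2 + 18*l + z*(45*l - 54) - 36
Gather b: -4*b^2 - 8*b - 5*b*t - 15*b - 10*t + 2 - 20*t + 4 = -4*b^2 + b*(-5*t - 23) - 30*t + 6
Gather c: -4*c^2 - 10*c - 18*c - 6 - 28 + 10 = -4*c^2 - 28*c - 24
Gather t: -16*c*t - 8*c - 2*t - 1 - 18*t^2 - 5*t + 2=-8*c - 18*t^2 + t*(-16*c - 7) + 1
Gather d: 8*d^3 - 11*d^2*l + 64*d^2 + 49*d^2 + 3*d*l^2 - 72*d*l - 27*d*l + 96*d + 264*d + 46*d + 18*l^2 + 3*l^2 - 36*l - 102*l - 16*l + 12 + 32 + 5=8*d^3 + d^2*(113 - 11*l) + d*(3*l^2 - 99*l + 406) + 21*l^2 - 154*l + 49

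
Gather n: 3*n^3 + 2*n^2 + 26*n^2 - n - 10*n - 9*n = 3*n^3 + 28*n^2 - 20*n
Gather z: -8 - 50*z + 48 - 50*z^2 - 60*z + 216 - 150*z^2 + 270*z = -200*z^2 + 160*z + 256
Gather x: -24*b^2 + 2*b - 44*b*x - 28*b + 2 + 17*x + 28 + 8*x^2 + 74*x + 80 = -24*b^2 - 26*b + 8*x^2 + x*(91 - 44*b) + 110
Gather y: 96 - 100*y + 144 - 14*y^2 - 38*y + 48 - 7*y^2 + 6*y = -21*y^2 - 132*y + 288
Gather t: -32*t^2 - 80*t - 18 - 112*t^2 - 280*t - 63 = -144*t^2 - 360*t - 81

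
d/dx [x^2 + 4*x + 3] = 2*x + 4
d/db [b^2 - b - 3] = 2*b - 1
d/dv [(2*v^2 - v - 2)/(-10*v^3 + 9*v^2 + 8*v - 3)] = (20*v^4 - 20*v^3 - 35*v^2 + 24*v + 19)/(100*v^6 - 180*v^5 - 79*v^4 + 204*v^3 + 10*v^2 - 48*v + 9)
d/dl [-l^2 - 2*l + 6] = -2*l - 2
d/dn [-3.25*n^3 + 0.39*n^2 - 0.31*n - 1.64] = -9.75*n^2 + 0.78*n - 0.31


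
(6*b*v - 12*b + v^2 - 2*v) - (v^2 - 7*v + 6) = 6*b*v - 12*b + 5*v - 6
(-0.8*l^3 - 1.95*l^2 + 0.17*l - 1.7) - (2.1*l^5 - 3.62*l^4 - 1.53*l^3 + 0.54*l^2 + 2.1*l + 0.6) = -2.1*l^5 + 3.62*l^4 + 0.73*l^3 - 2.49*l^2 - 1.93*l - 2.3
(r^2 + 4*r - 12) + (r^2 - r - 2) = 2*r^2 + 3*r - 14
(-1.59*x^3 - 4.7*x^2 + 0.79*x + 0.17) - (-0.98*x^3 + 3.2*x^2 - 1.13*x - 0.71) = -0.61*x^3 - 7.9*x^2 + 1.92*x + 0.88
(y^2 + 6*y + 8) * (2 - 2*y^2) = -2*y^4 - 12*y^3 - 14*y^2 + 12*y + 16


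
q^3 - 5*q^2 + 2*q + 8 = (q - 4)*(q - 2)*(q + 1)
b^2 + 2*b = b*(b + 2)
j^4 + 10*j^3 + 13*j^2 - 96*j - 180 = (j - 3)*(j + 2)*(j + 5)*(j + 6)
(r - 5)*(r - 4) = r^2 - 9*r + 20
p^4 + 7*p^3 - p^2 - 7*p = p*(p - 1)*(p + 1)*(p + 7)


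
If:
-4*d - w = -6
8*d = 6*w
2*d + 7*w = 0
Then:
No Solution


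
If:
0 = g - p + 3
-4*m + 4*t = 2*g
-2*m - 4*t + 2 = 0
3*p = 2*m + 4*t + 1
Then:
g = -2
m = 1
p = 1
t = 0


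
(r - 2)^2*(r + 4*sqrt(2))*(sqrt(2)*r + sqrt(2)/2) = sqrt(2)*r^4 - 7*sqrt(2)*r^3/2 + 8*r^3 - 28*r^2 + 2*sqrt(2)*r^2 + 2*sqrt(2)*r + 16*r + 16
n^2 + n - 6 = (n - 2)*(n + 3)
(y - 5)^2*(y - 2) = y^3 - 12*y^2 + 45*y - 50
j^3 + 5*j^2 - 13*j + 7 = (j - 1)^2*(j + 7)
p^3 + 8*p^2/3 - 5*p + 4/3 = (p - 1)*(p - 1/3)*(p + 4)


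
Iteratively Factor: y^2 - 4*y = (y - 4)*(y)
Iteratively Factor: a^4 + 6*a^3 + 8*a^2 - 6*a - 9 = (a + 3)*(a^3 + 3*a^2 - a - 3) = (a + 3)^2*(a^2 - 1) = (a + 1)*(a + 3)^2*(a - 1)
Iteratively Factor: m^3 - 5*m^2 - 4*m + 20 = (m - 2)*(m^2 - 3*m - 10) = (m - 2)*(m + 2)*(m - 5)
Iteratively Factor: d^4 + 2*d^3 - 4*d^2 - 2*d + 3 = (d - 1)*(d^3 + 3*d^2 - d - 3) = (d - 1)*(d + 1)*(d^2 + 2*d - 3) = (d - 1)*(d + 1)*(d + 3)*(d - 1)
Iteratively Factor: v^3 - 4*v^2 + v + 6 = (v - 2)*(v^2 - 2*v - 3) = (v - 2)*(v + 1)*(v - 3)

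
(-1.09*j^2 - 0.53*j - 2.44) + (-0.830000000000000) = -1.09*j^2 - 0.53*j - 3.27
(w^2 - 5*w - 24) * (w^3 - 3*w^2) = w^5 - 8*w^4 - 9*w^3 + 72*w^2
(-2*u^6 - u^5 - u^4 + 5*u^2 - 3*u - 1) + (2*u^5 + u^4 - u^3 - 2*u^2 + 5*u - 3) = -2*u^6 + u^5 - u^3 + 3*u^2 + 2*u - 4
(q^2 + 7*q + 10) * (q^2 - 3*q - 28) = q^4 + 4*q^3 - 39*q^2 - 226*q - 280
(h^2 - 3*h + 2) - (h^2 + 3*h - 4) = 6 - 6*h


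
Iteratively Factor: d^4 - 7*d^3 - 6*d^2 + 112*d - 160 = (d - 5)*(d^3 - 2*d^2 - 16*d + 32) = (d - 5)*(d + 4)*(d^2 - 6*d + 8) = (d - 5)*(d - 2)*(d + 4)*(d - 4)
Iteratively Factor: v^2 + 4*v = (v + 4)*(v)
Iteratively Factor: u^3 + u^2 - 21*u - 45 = (u + 3)*(u^2 - 2*u - 15) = (u - 5)*(u + 3)*(u + 3)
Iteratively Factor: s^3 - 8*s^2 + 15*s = (s - 3)*(s^2 - 5*s) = (s - 5)*(s - 3)*(s)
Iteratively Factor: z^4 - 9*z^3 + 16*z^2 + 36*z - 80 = (z + 2)*(z^3 - 11*z^2 + 38*z - 40) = (z - 5)*(z + 2)*(z^2 - 6*z + 8) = (z - 5)*(z - 4)*(z + 2)*(z - 2)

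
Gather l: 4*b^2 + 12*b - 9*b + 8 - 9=4*b^2 + 3*b - 1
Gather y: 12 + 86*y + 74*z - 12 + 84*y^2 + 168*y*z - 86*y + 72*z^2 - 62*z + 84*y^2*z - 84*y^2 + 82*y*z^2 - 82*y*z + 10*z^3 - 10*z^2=84*y^2*z + y*(82*z^2 + 86*z) + 10*z^3 + 62*z^2 + 12*z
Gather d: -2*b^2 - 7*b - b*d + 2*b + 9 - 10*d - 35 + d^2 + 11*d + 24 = -2*b^2 - 5*b + d^2 + d*(1 - b) - 2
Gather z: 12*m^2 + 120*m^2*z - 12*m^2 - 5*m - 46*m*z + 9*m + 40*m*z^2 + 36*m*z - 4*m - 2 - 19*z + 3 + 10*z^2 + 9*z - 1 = z^2*(40*m + 10) + z*(120*m^2 - 10*m - 10)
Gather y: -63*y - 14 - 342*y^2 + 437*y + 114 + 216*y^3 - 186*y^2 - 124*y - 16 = 216*y^3 - 528*y^2 + 250*y + 84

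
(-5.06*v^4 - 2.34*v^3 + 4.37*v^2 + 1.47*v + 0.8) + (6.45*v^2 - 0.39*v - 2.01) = -5.06*v^4 - 2.34*v^3 + 10.82*v^2 + 1.08*v - 1.21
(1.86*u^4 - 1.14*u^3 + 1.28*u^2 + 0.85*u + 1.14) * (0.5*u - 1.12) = 0.93*u^5 - 2.6532*u^4 + 1.9168*u^3 - 1.0086*u^2 - 0.382*u - 1.2768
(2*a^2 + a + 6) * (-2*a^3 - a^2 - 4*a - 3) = -4*a^5 - 4*a^4 - 21*a^3 - 16*a^2 - 27*a - 18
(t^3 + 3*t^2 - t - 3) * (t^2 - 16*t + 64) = t^5 - 13*t^4 + 15*t^3 + 205*t^2 - 16*t - 192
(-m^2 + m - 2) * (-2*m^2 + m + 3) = 2*m^4 - 3*m^3 + 2*m^2 + m - 6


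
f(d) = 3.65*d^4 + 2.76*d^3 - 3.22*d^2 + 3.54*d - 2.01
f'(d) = 14.6*d^3 + 8.28*d^2 - 6.44*d + 3.54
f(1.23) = 10.96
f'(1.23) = 35.31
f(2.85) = 286.62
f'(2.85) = 390.42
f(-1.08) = -8.10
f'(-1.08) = 1.76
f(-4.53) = 1196.35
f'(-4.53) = -1154.59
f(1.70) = 38.75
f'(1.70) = 88.25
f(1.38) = 17.23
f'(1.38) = 48.79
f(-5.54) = 2848.47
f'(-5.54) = -2189.12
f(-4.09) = 762.19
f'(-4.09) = -830.51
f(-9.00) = 21640.92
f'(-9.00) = -9911.22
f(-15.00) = 174686.64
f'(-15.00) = -47311.86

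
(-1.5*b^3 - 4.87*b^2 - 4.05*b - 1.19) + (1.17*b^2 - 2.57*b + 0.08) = -1.5*b^3 - 3.7*b^2 - 6.62*b - 1.11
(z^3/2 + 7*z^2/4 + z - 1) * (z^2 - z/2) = z^5/2 + 3*z^4/2 + z^3/8 - 3*z^2/2 + z/2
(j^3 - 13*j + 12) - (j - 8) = j^3 - 14*j + 20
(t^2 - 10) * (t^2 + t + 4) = t^4 + t^3 - 6*t^2 - 10*t - 40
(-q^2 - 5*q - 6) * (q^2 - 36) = -q^4 - 5*q^3 + 30*q^2 + 180*q + 216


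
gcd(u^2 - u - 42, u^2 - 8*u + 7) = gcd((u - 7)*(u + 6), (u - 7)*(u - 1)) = u - 7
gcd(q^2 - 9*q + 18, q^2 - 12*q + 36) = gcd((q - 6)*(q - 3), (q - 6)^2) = q - 6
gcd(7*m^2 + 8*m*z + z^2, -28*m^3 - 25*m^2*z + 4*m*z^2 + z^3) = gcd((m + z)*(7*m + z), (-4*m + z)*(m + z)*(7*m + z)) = 7*m^2 + 8*m*z + z^2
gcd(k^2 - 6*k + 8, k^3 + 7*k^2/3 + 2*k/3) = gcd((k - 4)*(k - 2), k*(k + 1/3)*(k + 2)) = 1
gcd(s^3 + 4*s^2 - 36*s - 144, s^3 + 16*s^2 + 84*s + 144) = s^2 + 10*s + 24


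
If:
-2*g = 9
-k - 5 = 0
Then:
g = -9/2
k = -5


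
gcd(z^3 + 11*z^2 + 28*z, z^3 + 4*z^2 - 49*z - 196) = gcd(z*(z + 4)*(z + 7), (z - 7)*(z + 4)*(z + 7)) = z^2 + 11*z + 28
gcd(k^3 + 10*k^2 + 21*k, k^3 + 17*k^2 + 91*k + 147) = k^2 + 10*k + 21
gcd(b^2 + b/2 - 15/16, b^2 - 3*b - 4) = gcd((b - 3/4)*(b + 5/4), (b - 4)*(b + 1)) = 1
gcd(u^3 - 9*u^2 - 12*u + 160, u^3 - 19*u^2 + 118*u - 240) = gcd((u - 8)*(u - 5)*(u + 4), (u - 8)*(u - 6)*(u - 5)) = u^2 - 13*u + 40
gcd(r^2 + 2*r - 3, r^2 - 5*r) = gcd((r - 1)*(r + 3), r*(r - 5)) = 1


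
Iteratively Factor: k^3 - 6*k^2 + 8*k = (k - 2)*(k^2 - 4*k) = k*(k - 2)*(k - 4)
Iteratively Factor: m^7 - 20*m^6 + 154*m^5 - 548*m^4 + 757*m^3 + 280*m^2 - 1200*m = (m + 1)*(m^6 - 21*m^5 + 175*m^4 - 723*m^3 + 1480*m^2 - 1200*m) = (m - 5)*(m + 1)*(m^5 - 16*m^4 + 95*m^3 - 248*m^2 + 240*m) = (m - 5)*(m - 4)*(m + 1)*(m^4 - 12*m^3 + 47*m^2 - 60*m) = (m - 5)*(m - 4)^2*(m + 1)*(m^3 - 8*m^2 + 15*m) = m*(m - 5)*(m - 4)^2*(m + 1)*(m^2 - 8*m + 15) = m*(m - 5)*(m - 4)^2*(m - 3)*(m + 1)*(m - 5)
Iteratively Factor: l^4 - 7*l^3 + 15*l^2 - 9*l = (l - 1)*(l^3 - 6*l^2 + 9*l) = (l - 3)*(l - 1)*(l^2 - 3*l) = l*(l - 3)*(l - 1)*(l - 3)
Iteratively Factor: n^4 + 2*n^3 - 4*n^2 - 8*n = (n)*(n^3 + 2*n^2 - 4*n - 8) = n*(n + 2)*(n^2 - 4) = n*(n - 2)*(n + 2)*(n + 2)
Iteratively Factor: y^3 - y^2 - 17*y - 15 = (y + 1)*(y^2 - 2*y - 15) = (y - 5)*(y + 1)*(y + 3)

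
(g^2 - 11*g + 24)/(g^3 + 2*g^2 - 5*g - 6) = (g^2 - 11*g + 24)/(g^3 + 2*g^2 - 5*g - 6)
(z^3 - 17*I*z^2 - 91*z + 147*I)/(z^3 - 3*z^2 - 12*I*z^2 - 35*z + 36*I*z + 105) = (z^2 - 10*I*z - 21)/(z^2 - z*(3 + 5*I) + 15*I)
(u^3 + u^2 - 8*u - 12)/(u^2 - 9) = (u^2 + 4*u + 4)/(u + 3)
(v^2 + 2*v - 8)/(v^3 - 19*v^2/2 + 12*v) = 2*(v^2 + 2*v - 8)/(v*(2*v^2 - 19*v + 24))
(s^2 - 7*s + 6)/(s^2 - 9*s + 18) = (s - 1)/(s - 3)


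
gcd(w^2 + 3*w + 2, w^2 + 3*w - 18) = 1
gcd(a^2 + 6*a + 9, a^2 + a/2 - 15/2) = a + 3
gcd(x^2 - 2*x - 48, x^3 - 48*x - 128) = x - 8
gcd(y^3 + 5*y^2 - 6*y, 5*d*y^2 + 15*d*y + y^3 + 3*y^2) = y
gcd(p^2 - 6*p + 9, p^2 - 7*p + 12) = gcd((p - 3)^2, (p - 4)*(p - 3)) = p - 3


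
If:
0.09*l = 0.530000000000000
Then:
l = 5.89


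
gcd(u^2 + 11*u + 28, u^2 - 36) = 1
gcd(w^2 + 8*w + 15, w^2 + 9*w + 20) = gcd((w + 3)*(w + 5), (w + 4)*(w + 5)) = w + 5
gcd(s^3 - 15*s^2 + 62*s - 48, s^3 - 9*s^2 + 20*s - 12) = s^2 - 7*s + 6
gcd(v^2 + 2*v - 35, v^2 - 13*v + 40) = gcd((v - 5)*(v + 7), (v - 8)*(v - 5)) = v - 5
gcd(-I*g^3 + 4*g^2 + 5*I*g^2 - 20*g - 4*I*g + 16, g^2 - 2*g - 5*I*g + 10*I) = 1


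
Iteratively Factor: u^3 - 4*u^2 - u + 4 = (u + 1)*(u^2 - 5*u + 4) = (u - 1)*(u + 1)*(u - 4)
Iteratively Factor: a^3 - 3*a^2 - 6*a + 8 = (a + 2)*(a^2 - 5*a + 4) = (a - 4)*(a + 2)*(a - 1)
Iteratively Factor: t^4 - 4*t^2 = (t + 2)*(t^3 - 2*t^2) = t*(t + 2)*(t^2 - 2*t) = t^2*(t + 2)*(t - 2)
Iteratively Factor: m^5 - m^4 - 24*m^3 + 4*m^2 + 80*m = (m - 5)*(m^4 + 4*m^3 - 4*m^2 - 16*m) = (m - 5)*(m - 2)*(m^3 + 6*m^2 + 8*m) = (m - 5)*(m - 2)*(m + 2)*(m^2 + 4*m) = (m - 5)*(m - 2)*(m + 2)*(m + 4)*(m)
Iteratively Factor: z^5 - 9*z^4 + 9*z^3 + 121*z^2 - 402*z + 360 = (z + 4)*(z^4 - 13*z^3 + 61*z^2 - 123*z + 90) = (z - 2)*(z + 4)*(z^3 - 11*z^2 + 39*z - 45) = (z - 3)*(z - 2)*(z + 4)*(z^2 - 8*z + 15) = (z - 3)^2*(z - 2)*(z + 4)*(z - 5)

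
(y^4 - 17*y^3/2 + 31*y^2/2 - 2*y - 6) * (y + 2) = y^5 - 13*y^4/2 - 3*y^3/2 + 29*y^2 - 10*y - 12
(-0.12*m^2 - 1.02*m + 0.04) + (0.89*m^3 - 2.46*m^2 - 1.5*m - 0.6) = 0.89*m^3 - 2.58*m^2 - 2.52*m - 0.56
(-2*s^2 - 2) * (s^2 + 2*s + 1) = -2*s^4 - 4*s^3 - 4*s^2 - 4*s - 2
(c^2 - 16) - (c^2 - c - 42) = c + 26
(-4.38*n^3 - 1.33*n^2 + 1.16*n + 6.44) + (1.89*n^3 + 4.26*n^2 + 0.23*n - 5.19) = -2.49*n^3 + 2.93*n^2 + 1.39*n + 1.25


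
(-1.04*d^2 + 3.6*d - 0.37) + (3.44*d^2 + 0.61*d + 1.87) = 2.4*d^2 + 4.21*d + 1.5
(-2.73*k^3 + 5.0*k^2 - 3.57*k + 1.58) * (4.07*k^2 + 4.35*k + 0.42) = -11.1111*k^5 + 8.4745*k^4 + 6.0735*k^3 - 6.9989*k^2 + 5.3736*k + 0.6636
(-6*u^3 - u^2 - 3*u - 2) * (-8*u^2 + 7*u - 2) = 48*u^5 - 34*u^4 + 29*u^3 - 3*u^2 - 8*u + 4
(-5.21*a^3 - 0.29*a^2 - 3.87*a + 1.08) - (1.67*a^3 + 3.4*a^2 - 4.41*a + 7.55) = -6.88*a^3 - 3.69*a^2 + 0.54*a - 6.47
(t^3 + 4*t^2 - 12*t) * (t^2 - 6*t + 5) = t^5 - 2*t^4 - 31*t^3 + 92*t^2 - 60*t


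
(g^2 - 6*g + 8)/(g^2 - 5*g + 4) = (g - 2)/(g - 1)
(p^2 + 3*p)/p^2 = (p + 3)/p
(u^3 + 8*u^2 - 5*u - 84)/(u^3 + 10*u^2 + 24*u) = (u^2 + 4*u - 21)/(u*(u + 6))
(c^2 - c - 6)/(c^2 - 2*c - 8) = (c - 3)/(c - 4)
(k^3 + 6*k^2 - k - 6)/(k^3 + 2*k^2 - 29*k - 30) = (k - 1)/(k - 5)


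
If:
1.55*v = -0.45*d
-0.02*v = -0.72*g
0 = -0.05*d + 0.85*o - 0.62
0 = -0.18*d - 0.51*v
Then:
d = 0.00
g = 0.00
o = 0.73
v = 0.00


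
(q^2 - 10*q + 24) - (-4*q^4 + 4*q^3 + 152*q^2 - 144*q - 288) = 4*q^4 - 4*q^3 - 151*q^2 + 134*q + 312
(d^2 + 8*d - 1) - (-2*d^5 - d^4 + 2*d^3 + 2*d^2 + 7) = 2*d^5 + d^4 - 2*d^3 - d^2 + 8*d - 8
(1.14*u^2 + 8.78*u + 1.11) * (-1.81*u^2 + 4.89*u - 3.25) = -2.0634*u^4 - 10.3172*u^3 + 37.2201*u^2 - 23.1071*u - 3.6075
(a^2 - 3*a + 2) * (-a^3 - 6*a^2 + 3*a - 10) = -a^5 - 3*a^4 + 19*a^3 - 31*a^2 + 36*a - 20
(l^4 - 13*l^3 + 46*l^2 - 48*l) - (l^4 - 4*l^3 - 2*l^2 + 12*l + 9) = -9*l^3 + 48*l^2 - 60*l - 9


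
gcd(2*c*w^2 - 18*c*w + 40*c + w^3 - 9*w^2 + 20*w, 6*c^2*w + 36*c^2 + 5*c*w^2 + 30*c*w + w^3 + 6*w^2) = 2*c + w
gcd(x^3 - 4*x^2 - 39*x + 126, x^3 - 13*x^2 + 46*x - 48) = x - 3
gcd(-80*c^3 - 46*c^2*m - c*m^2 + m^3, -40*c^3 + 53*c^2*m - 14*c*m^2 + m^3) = 8*c - m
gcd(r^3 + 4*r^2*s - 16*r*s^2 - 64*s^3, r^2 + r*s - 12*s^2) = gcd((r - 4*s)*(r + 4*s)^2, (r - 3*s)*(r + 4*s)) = r + 4*s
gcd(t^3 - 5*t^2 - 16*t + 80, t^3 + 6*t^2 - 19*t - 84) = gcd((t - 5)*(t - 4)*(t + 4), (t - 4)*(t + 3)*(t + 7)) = t - 4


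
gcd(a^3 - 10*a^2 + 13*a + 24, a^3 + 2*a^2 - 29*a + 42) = a - 3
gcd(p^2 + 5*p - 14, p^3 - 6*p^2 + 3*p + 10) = p - 2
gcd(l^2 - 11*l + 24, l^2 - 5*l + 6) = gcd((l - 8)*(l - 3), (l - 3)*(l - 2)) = l - 3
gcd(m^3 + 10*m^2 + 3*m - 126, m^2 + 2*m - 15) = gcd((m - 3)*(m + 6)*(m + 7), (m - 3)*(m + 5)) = m - 3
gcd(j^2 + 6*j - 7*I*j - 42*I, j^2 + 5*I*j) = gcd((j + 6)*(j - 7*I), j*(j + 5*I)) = 1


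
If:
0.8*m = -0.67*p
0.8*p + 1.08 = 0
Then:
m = 1.13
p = -1.35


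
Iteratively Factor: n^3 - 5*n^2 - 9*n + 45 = (n - 5)*(n^2 - 9) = (n - 5)*(n + 3)*(n - 3)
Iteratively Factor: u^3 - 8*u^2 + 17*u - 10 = (u - 2)*(u^2 - 6*u + 5) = (u - 2)*(u - 1)*(u - 5)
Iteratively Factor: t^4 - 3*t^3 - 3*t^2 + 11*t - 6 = (t - 1)*(t^3 - 2*t^2 - 5*t + 6) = (t - 1)^2*(t^2 - t - 6) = (t - 1)^2*(t + 2)*(t - 3)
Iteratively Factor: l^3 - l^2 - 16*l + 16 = (l + 4)*(l^2 - 5*l + 4) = (l - 4)*(l + 4)*(l - 1)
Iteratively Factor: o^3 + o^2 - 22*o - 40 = (o - 5)*(o^2 + 6*o + 8) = (o - 5)*(o + 4)*(o + 2)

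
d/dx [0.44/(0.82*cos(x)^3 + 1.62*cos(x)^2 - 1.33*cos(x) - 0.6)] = (1.0824*cos(x)^2 + 1.4256*cos(x) - 0.5852)*sin(x)/(0.82*cos(x)^3 + 1.62*cos(x)^2 - 1.33*cos(x) - 0.6)^2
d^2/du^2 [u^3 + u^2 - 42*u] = 6*u + 2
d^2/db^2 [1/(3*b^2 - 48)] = 2*(3*b^2 + 16)/(3*(b^2 - 16)^3)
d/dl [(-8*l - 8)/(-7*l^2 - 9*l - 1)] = 8*(7*l^2 + 9*l - (l + 1)*(14*l + 9) + 1)/(7*l^2 + 9*l + 1)^2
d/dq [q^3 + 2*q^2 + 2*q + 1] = 3*q^2 + 4*q + 2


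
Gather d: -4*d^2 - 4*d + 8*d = -4*d^2 + 4*d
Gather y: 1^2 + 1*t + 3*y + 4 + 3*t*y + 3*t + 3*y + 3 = 4*t + y*(3*t + 6) + 8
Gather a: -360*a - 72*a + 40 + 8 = 48 - 432*a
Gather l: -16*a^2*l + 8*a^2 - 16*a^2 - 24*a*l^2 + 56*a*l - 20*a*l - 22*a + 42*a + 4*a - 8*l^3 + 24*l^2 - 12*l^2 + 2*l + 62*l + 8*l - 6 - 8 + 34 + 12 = -8*a^2 + 24*a - 8*l^3 + l^2*(12 - 24*a) + l*(-16*a^2 + 36*a + 72) + 32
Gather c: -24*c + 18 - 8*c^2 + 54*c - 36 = -8*c^2 + 30*c - 18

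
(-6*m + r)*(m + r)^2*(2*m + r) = -12*m^4 - 28*m^3*r - 19*m^2*r^2 - 2*m*r^3 + r^4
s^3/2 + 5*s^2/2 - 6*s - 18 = (s/2 + 1)*(s - 3)*(s + 6)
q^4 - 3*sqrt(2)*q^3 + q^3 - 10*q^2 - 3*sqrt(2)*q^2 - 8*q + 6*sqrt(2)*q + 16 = (q - 1)*(q + 2)*(q - 4*sqrt(2))*(q + sqrt(2))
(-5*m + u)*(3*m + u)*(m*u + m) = -15*m^3*u - 15*m^3 - 2*m^2*u^2 - 2*m^2*u + m*u^3 + m*u^2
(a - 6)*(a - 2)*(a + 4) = a^3 - 4*a^2 - 20*a + 48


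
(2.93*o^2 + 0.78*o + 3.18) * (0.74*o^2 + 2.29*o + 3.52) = 2.1682*o^4 + 7.2869*o^3 + 14.453*o^2 + 10.0278*o + 11.1936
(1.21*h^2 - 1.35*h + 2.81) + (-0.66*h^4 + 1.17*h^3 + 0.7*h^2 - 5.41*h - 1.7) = -0.66*h^4 + 1.17*h^3 + 1.91*h^2 - 6.76*h + 1.11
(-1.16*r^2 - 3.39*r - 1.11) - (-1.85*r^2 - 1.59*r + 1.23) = 0.69*r^2 - 1.8*r - 2.34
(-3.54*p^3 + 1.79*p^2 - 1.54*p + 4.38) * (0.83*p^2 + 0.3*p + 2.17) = -2.9382*p^5 + 0.4237*p^4 - 8.423*p^3 + 7.0577*p^2 - 2.0278*p + 9.5046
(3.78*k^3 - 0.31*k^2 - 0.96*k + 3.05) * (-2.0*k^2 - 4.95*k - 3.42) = -7.56*k^5 - 18.091*k^4 - 9.4731*k^3 - 0.2878*k^2 - 11.8143*k - 10.431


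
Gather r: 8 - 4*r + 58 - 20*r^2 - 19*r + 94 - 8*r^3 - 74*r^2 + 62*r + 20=-8*r^3 - 94*r^2 + 39*r + 180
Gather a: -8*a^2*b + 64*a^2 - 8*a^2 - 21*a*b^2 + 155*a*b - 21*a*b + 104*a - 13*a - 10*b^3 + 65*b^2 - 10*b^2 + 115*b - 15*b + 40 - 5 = a^2*(56 - 8*b) + a*(-21*b^2 + 134*b + 91) - 10*b^3 + 55*b^2 + 100*b + 35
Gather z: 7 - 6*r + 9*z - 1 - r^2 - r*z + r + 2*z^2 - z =-r^2 - 5*r + 2*z^2 + z*(8 - r) + 6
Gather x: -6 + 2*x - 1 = 2*x - 7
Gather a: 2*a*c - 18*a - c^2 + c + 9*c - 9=a*(2*c - 18) - c^2 + 10*c - 9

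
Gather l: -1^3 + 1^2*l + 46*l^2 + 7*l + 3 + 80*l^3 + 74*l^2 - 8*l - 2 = 80*l^3 + 120*l^2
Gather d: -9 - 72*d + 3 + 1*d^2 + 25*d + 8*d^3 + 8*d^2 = 8*d^3 + 9*d^2 - 47*d - 6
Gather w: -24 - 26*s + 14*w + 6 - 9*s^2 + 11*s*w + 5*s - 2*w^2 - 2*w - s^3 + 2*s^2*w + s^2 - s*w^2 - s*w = -s^3 - 8*s^2 - 21*s + w^2*(-s - 2) + w*(2*s^2 + 10*s + 12) - 18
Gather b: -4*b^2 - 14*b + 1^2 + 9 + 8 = -4*b^2 - 14*b + 18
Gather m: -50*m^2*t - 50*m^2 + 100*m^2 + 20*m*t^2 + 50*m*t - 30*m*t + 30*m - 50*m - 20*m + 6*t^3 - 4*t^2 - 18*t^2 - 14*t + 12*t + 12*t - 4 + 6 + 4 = m^2*(50 - 50*t) + m*(20*t^2 + 20*t - 40) + 6*t^3 - 22*t^2 + 10*t + 6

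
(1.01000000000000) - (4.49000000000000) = -3.48000000000000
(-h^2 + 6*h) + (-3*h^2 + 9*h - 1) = -4*h^2 + 15*h - 1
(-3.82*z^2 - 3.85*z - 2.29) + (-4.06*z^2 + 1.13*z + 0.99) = -7.88*z^2 - 2.72*z - 1.3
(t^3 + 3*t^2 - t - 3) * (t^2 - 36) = t^5 + 3*t^4 - 37*t^3 - 111*t^2 + 36*t + 108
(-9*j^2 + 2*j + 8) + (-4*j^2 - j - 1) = -13*j^2 + j + 7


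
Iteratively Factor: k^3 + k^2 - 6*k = (k - 2)*(k^2 + 3*k) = (k - 2)*(k + 3)*(k)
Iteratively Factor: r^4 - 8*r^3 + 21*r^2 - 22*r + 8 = (r - 4)*(r^3 - 4*r^2 + 5*r - 2) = (r - 4)*(r - 1)*(r^2 - 3*r + 2) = (r - 4)*(r - 2)*(r - 1)*(r - 1)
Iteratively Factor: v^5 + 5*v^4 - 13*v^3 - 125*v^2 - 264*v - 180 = (v + 2)*(v^4 + 3*v^3 - 19*v^2 - 87*v - 90) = (v + 2)^2*(v^3 + v^2 - 21*v - 45) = (v + 2)^2*(v + 3)*(v^2 - 2*v - 15) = (v + 2)^2*(v + 3)^2*(v - 5)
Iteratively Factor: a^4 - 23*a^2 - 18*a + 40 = (a + 4)*(a^3 - 4*a^2 - 7*a + 10) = (a + 2)*(a + 4)*(a^2 - 6*a + 5) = (a - 5)*(a + 2)*(a + 4)*(a - 1)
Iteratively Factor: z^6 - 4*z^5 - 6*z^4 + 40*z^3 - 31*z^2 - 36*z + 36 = (z - 3)*(z^5 - z^4 - 9*z^3 + 13*z^2 + 8*z - 12) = (z - 3)*(z + 3)*(z^4 - 4*z^3 + 3*z^2 + 4*z - 4) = (z - 3)*(z + 1)*(z + 3)*(z^3 - 5*z^2 + 8*z - 4) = (z - 3)*(z - 2)*(z + 1)*(z + 3)*(z^2 - 3*z + 2) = (z - 3)*(z - 2)^2*(z + 1)*(z + 3)*(z - 1)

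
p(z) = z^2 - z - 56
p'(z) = 2*z - 1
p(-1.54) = -52.09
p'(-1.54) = -4.08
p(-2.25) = -48.69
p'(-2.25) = -5.50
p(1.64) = -54.95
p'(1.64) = 2.28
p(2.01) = -53.97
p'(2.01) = 3.02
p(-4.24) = -33.78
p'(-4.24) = -9.48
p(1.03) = -55.97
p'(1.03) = 1.06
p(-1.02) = -53.94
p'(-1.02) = -3.04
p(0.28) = -56.20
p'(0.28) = -0.44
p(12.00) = 76.00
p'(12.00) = 23.00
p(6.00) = -26.00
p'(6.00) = 11.00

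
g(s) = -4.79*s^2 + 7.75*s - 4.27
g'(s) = 7.75 - 9.58*s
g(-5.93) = -218.67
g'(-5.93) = 64.56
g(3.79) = -43.70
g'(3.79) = -28.56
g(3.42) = -33.79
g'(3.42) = -25.01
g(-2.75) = -61.81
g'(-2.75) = 34.10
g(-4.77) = -150.22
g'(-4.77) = 53.45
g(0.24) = -2.69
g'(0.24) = 5.45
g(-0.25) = -6.51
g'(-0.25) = 10.14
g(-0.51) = -9.47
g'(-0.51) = 12.64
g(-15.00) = -1198.27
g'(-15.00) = 151.45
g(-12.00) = -787.03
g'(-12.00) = 122.71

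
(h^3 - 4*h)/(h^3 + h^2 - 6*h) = (h + 2)/(h + 3)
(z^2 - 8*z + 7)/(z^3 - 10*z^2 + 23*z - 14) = 1/(z - 2)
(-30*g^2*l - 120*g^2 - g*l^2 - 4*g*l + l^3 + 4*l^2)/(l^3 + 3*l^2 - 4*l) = (-30*g^2 - g*l + l^2)/(l*(l - 1))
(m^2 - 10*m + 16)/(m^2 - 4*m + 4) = (m - 8)/(m - 2)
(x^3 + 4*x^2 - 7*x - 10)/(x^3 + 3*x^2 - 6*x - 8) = (x + 5)/(x + 4)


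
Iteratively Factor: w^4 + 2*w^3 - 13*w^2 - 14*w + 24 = (w - 3)*(w^3 + 5*w^2 + 2*w - 8) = (w - 3)*(w + 2)*(w^2 + 3*w - 4) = (w - 3)*(w - 1)*(w + 2)*(w + 4)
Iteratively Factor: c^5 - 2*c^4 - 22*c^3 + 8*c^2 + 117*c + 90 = (c + 1)*(c^4 - 3*c^3 - 19*c^2 + 27*c + 90) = (c - 3)*(c + 1)*(c^3 - 19*c - 30) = (c - 3)*(c + 1)*(c + 3)*(c^2 - 3*c - 10) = (c - 5)*(c - 3)*(c + 1)*(c + 3)*(c + 2)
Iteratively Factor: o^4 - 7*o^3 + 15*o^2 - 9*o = (o - 3)*(o^3 - 4*o^2 + 3*o) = o*(o - 3)*(o^2 - 4*o + 3) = o*(o - 3)*(o - 1)*(o - 3)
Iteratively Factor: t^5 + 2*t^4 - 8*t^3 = (t)*(t^4 + 2*t^3 - 8*t^2) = t*(t - 2)*(t^3 + 4*t^2) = t^2*(t - 2)*(t^2 + 4*t) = t^2*(t - 2)*(t + 4)*(t)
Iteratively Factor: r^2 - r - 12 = (r - 4)*(r + 3)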